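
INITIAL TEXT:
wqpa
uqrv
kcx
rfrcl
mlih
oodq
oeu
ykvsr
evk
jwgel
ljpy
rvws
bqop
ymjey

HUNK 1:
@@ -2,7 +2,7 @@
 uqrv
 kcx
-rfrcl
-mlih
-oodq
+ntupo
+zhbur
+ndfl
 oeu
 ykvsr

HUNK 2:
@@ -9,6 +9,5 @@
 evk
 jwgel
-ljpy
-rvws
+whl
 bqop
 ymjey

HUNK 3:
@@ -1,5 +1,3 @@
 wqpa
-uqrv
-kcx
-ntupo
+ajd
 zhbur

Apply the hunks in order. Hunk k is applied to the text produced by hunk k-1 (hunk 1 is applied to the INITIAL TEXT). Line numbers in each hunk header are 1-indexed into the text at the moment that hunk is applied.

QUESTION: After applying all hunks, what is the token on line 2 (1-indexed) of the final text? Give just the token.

Answer: ajd

Derivation:
Hunk 1: at line 2 remove [rfrcl,mlih,oodq] add [ntupo,zhbur,ndfl] -> 14 lines: wqpa uqrv kcx ntupo zhbur ndfl oeu ykvsr evk jwgel ljpy rvws bqop ymjey
Hunk 2: at line 9 remove [ljpy,rvws] add [whl] -> 13 lines: wqpa uqrv kcx ntupo zhbur ndfl oeu ykvsr evk jwgel whl bqop ymjey
Hunk 3: at line 1 remove [uqrv,kcx,ntupo] add [ajd] -> 11 lines: wqpa ajd zhbur ndfl oeu ykvsr evk jwgel whl bqop ymjey
Final line 2: ajd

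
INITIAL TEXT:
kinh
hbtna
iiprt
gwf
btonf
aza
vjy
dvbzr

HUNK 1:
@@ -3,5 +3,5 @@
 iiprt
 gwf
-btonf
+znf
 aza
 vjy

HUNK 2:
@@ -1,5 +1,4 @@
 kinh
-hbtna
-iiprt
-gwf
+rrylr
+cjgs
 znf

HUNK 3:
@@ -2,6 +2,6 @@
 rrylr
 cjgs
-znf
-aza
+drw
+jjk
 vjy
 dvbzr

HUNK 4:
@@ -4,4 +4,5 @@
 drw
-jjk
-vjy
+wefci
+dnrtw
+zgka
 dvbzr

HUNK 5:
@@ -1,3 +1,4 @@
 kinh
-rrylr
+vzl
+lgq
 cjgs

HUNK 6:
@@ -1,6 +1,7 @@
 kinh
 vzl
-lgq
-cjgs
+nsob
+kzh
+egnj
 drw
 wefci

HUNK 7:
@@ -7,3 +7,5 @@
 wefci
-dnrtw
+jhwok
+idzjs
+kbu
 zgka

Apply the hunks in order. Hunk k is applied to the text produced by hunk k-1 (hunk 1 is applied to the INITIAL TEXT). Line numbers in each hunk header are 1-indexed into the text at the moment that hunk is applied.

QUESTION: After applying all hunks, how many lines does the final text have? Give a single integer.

Answer: 12

Derivation:
Hunk 1: at line 3 remove [btonf] add [znf] -> 8 lines: kinh hbtna iiprt gwf znf aza vjy dvbzr
Hunk 2: at line 1 remove [hbtna,iiprt,gwf] add [rrylr,cjgs] -> 7 lines: kinh rrylr cjgs znf aza vjy dvbzr
Hunk 3: at line 2 remove [znf,aza] add [drw,jjk] -> 7 lines: kinh rrylr cjgs drw jjk vjy dvbzr
Hunk 4: at line 4 remove [jjk,vjy] add [wefci,dnrtw,zgka] -> 8 lines: kinh rrylr cjgs drw wefci dnrtw zgka dvbzr
Hunk 5: at line 1 remove [rrylr] add [vzl,lgq] -> 9 lines: kinh vzl lgq cjgs drw wefci dnrtw zgka dvbzr
Hunk 6: at line 1 remove [lgq,cjgs] add [nsob,kzh,egnj] -> 10 lines: kinh vzl nsob kzh egnj drw wefci dnrtw zgka dvbzr
Hunk 7: at line 7 remove [dnrtw] add [jhwok,idzjs,kbu] -> 12 lines: kinh vzl nsob kzh egnj drw wefci jhwok idzjs kbu zgka dvbzr
Final line count: 12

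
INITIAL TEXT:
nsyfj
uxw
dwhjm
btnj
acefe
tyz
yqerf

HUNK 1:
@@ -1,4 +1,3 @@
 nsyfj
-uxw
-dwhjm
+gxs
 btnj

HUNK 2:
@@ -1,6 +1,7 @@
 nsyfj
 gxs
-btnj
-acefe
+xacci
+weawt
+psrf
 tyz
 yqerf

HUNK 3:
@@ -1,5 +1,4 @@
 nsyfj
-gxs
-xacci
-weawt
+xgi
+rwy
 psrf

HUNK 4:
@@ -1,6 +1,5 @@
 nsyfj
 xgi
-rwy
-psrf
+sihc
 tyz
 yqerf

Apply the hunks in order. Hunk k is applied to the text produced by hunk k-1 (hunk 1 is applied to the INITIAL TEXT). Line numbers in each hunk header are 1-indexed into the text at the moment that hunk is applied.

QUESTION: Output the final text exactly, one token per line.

Hunk 1: at line 1 remove [uxw,dwhjm] add [gxs] -> 6 lines: nsyfj gxs btnj acefe tyz yqerf
Hunk 2: at line 1 remove [btnj,acefe] add [xacci,weawt,psrf] -> 7 lines: nsyfj gxs xacci weawt psrf tyz yqerf
Hunk 3: at line 1 remove [gxs,xacci,weawt] add [xgi,rwy] -> 6 lines: nsyfj xgi rwy psrf tyz yqerf
Hunk 4: at line 1 remove [rwy,psrf] add [sihc] -> 5 lines: nsyfj xgi sihc tyz yqerf

Answer: nsyfj
xgi
sihc
tyz
yqerf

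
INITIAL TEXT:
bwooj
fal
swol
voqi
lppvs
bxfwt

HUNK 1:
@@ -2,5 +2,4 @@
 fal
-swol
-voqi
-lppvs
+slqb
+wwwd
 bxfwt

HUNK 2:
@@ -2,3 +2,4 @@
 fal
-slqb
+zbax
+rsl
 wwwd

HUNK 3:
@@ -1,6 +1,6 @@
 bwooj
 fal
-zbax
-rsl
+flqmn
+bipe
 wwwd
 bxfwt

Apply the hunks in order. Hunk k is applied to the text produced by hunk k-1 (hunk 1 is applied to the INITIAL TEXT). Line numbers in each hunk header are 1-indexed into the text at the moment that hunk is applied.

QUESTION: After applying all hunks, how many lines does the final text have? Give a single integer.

Answer: 6

Derivation:
Hunk 1: at line 2 remove [swol,voqi,lppvs] add [slqb,wwwd] -> 5 lines: bwooj fal slqb wwwd bxfwt
Hunk 2: at line 2 remove [slqb] add [zbax,rsl] -> 6 lines: bwooj fal zbax rsl wwwd bxfwt
Hunk 3: at line 1 remove [zbax,rsl] add [flqmn,bipe] -> 6 lines: bwooj fal flqmn bipe wwwd bxfwt
Final line count: 6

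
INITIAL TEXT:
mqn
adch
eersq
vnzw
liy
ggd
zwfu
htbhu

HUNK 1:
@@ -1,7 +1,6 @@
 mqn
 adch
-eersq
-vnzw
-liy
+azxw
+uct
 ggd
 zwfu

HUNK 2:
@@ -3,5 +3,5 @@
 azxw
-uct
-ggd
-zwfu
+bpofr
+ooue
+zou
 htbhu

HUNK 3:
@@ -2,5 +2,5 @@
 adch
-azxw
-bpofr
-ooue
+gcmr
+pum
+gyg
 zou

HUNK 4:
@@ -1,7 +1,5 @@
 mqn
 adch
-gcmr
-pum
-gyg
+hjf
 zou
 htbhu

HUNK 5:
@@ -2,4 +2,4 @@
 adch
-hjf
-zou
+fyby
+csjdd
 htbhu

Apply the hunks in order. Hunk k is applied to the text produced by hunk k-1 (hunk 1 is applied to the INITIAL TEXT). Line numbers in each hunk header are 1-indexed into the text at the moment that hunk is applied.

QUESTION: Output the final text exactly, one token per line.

Hunk 1: at line 1 remove [eersq,vnzw,liy] add [azxw,uct] -> 7 lines: mqn adch azxw uct ggd zwfu htbhu
Hunk 2: at line 3 remove [uct,ggd,zwfu] add [bpofr,ooue,zou] -> 7 lines: mqn adch azxw bpofr ooue zou htbhu
Hunk 3: at line 2 remove [azxw,bpofr,ooue] add [gcmr,pum,gyg] -> 7 lines: mqn adch gcmr pum gyg zou htbhu
Hunk 4: at line 1 remove [gcmr,pum,gyg] add [hjf] -> 5 lines: mqn adch hjf zou htbhu
Hunk 5: at line 2 remove [hjf,zou] add [fyby,csjdd] -> 5 lines: mqn adch fyby csjdd htbhu

Answer: mqn
adch
fyby
csjdd
htbhu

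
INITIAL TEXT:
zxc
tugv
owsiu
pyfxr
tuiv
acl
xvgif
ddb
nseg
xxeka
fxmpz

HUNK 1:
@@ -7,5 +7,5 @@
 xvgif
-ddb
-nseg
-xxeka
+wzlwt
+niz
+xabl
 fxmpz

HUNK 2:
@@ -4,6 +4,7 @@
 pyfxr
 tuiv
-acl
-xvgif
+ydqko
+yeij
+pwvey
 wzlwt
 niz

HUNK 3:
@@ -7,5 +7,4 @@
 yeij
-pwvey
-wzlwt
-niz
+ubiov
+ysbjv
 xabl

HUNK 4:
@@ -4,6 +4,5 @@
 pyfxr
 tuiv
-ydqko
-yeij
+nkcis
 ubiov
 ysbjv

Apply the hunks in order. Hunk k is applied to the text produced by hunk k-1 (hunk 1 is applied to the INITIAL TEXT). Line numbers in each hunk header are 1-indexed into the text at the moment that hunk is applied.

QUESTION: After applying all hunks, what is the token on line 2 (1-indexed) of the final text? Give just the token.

Answer: tugv

Derivation:
Hunk 1: at line 7 remove [ddb,nseg,xxeka] add [wzlwt,niz,xabl] -> 11 lines: zxc tugv owsiu pyfxr tuiv acl xvgif wzlwt niz xabl fxmpz
Hunk 2: at line 4 remove [acl,xvgif] add [ydqko,yeij,pwvey] -> 12 lines: zxc tugv owsiu pyfxr tuiv ydqko yeij pwvey wzlwt niz xabl fxmpz
Hunk 3: at line 7 remove [pwvey,wzlwt,niz] add [ubiov,ysbjv] -> 11 lines: zxc tugv owsiu pyfxr tuiv ydqko yeij ubiov ysbjv xabl fxmpz
Hunk 4: at line 4 remove [ydqko,yeij] add [nkcis] -> 10 lines: zxc tugv owsiu pyfxr tuiv nkcis ubiov ysbjv xabl fxmpz
Final line 2: tugv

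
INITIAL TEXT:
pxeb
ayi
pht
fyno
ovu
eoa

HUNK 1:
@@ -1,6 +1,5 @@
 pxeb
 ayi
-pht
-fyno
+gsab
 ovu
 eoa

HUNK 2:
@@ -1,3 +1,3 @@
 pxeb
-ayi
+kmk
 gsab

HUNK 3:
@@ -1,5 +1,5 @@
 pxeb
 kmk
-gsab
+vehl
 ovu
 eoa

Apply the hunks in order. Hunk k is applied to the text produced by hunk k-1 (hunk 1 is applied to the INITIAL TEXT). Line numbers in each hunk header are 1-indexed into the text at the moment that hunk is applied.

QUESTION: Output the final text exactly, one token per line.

Answer: pxeb
kmk
vehl
ovu
eoa

Derivation:
Hunk 1: at line 1 remove [pht,fyno] add [gsab] -> 5 lines: pxeb ayi gsab ovu eoa
Hunk 2: at line 1 remove [ayi] add [kmk] -> 5 lines: pxeb kmk gsab ovu eoa
Hunk 3: at line 1 remove [gsab] add [vehl] -> 5 lines: pxeb kmk vehl ovu eoa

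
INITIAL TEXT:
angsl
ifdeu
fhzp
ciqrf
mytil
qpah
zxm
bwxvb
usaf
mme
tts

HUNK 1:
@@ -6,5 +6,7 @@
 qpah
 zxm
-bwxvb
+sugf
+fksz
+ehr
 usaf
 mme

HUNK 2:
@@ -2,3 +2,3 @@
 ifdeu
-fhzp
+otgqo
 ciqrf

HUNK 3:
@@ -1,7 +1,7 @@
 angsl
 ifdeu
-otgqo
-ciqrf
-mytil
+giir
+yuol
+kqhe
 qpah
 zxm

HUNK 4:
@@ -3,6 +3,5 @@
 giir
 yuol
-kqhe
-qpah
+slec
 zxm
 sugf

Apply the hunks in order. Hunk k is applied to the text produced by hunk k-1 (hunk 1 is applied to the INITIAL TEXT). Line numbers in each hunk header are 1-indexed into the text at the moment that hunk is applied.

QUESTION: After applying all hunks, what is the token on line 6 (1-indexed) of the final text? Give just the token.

Answer: zxm

Derivation:
Hunk 1: at line 6 remove [bwxvb] add [sugf,fksz,ehr] -> 13 lines: angsl ifdeu fhzp ciqrf mytil qpah zxm sugf fksz ehr usaf mme tts
Hunk 2: at line 2 remove [fhzp] add [otgqo] -> 13 lines: angsl ifdeu otgqo ciqrf mytil qpah zxm sugf fksz ehr usaf mme tts
Hunk 3: at line 1 remove [otgqo,ciqrf,mytil] add [giir,yuol,kqhe] -> 13 lines: angsl ifdeu giir yuol kqhe qpah zxm sugf fksz ehr usaf mme tts
Hunk 4: at line 3 remove [kqhe,qpah] add [slec] -> 12 lines: angsl ifdeu giir yuol slec zxm sugf fksz ehr usaf mme tts
Final line 6: zxm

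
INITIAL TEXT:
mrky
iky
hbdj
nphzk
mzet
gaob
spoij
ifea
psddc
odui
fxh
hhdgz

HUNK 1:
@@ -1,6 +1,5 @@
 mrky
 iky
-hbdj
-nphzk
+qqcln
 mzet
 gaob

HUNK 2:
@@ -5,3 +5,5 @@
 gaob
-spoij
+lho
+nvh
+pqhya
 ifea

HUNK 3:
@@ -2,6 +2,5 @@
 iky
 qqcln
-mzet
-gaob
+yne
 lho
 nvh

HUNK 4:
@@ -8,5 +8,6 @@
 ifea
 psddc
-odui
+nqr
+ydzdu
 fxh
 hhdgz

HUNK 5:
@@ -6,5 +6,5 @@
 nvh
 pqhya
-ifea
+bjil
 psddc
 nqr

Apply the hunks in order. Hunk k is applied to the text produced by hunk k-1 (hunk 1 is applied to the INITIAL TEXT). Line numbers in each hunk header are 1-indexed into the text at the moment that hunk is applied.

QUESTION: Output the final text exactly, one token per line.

Answer: mrky
iky
qqcln
yne
lho
nvh
pqhya
bjil
psddc
nqr
ydzdu
fxh
hhdgz

Derivation:
Hunk 1: at line 1 remove [hbdj,nphzk] add [qqcln] -> 11 lines: mrky iky qqcln mzet gaob spoij ifea psddc odui fxh hhdgz
Hunk 2: at line 5 remove [spoij] add [lho,nvh,pqhya] -> 13 lines: mrky iky qqcln mzet gaob lho nvh pqhya ifea psddc odui fxh hhdgz
Hunk 3: at line 2 remove [mzet,gaob] add [yne] -> 12 lines: mrky iky qqcln yne lho nvh pqhya ifea psddc odui fxh hhdgz
Hunk 4: at line 8 remove [odui] add [nqr,ydzdu] -> 13 lines: mrky iky qqcln yne lho nvh pqhya ifea psddc nqr ydzdu fxh hhdgz
Hunk 5: at line 6 remove [ifea] add [bjil] -> 13 lines: mrky iky qqcln yne lho nvh pqhya bjil psddc nqr ydzdu fxh hhdgz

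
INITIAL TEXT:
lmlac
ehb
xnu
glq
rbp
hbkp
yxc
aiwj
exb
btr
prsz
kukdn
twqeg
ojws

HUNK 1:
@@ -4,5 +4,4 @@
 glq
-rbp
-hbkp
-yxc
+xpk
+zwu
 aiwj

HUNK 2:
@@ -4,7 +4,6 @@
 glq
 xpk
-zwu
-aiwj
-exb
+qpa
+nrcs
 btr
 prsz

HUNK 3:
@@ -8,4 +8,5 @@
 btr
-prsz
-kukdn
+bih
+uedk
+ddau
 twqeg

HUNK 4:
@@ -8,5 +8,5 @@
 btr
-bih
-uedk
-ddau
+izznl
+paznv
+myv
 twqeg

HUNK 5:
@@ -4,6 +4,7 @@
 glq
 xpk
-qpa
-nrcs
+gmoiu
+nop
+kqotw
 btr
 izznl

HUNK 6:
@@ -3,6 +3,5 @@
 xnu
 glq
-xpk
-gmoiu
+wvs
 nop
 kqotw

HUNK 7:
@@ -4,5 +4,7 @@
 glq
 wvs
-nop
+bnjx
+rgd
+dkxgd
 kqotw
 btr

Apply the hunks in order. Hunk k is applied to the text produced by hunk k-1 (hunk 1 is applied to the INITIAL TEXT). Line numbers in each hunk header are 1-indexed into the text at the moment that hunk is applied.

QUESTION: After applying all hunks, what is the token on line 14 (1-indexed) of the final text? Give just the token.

Hunk 1: at line 4 remove [rbp,hbkp,yxc] add [xpk,zwu] -> 13 lines: lmlac ehb xnu glq xpk zwu aiwj exb btr prsz kukdn twqeg ojws
Hunk 2: at line 4 remove [zwu,aiwj,exb] add [qpa,nrcs] -> 12 lines: lmlac ehb xnu glq xpk qpa nrcs btr prsz kukdn twqeg ojws
Hunk 3: at line 8 remove [prsz,kukdn] add [bih,uedk,ddau] -> 13 lines: lmlac ehb xnu glq xpk qpa nrcs btr bih uedk ddau twqeg ojws
Hunk 4: at line 8 remove [bih,uedk,ddau] add [izznl,paznv,myv] -> 13 lines: lmlac ehb xnu glq xpk qpa nrcs btr izznl paznv myv twqeg ojws
Hunk 5: at line 4 remove [qpa,nrcs] add [gmoiu,nop,kqotw] -> 14 lines: lmlac ehb xnu glq xpk gmoiu nop kqotw btr izznl paznv myv twqeg ojws
Hunk 6: at line 3 remove [xpk,gmoiu] add [wvs] -> 13 lines: lmlac ehb xnu glq wvs nop kqotw btr izznl paznv myv twqeg ojws
Hunk 7: at line 4 remove [nop] add [bnjx,rgd,dkxgd] -> 15 lines: lmlac ehb xnu glq wvs bnjx rgd dkxgd kqotw btr izznl paznv myv twqeg ojws
Final line 14: twqeg

Answer: twqeg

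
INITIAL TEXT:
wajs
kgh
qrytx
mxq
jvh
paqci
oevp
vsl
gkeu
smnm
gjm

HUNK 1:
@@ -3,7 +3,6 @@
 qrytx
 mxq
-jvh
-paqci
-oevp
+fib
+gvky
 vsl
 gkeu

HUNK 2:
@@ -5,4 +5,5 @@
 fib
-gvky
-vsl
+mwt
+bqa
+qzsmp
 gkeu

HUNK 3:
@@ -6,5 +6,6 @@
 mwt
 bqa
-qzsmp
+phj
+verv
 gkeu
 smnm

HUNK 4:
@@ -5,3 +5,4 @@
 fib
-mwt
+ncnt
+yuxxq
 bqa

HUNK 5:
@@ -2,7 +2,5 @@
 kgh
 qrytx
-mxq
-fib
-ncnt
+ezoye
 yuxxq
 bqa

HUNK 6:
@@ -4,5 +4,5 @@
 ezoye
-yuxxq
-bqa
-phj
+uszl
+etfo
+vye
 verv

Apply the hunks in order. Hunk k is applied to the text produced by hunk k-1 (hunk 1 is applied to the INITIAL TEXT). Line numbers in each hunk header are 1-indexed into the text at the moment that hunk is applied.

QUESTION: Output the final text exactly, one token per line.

Answer: wajs
kgh
qrytx
ezoye
uszl
etfo
vye
verv
gkeu
smnm
gjm

Derivation:
Hunk 1: at line 3 remove [jvh,paqci,oevp] add [fib,gvky] -> 10 lines: wajs kgh qrytx mxq fib gvky vsl gkeu smnm gjm
Hunk 2: at line 5 remove [gvky,vsl] add [mwt,bqa,qzsmp] -> 11 lines: wajs kgh qrytx mxq fib mwt bqa qzsmp gkeu smnm gjm
Hunk 3: at line 6 remove [qzsmp] add [phj,verv] -> 12 lines: wajs kgh qrytx mxq fib mwt bqa phj verv gkeu smnm gjm
Hunk 4: at line 5 remove [mwt] add [ncnt,yuxxq] -> 13 lines: wajs kgh qrytx mxq fib ncnt yuxxq bqa phj verv gkeu smnm gjm
Hunk 5: at line 2 remove [mxq,fib,ncnt] add [ezoye] -> 11 lines: wajs kgh qrytx ezoye yuxxq bqa phj verv gkeu smnm gjm
Hunk 6: at line 4 remove [yuxxq,bqa,phj] add [uszl,etfo,vye] -> 11 lines: wajs kgh qrytx ezoye uszl etfo vye verv gkeu smnm gjm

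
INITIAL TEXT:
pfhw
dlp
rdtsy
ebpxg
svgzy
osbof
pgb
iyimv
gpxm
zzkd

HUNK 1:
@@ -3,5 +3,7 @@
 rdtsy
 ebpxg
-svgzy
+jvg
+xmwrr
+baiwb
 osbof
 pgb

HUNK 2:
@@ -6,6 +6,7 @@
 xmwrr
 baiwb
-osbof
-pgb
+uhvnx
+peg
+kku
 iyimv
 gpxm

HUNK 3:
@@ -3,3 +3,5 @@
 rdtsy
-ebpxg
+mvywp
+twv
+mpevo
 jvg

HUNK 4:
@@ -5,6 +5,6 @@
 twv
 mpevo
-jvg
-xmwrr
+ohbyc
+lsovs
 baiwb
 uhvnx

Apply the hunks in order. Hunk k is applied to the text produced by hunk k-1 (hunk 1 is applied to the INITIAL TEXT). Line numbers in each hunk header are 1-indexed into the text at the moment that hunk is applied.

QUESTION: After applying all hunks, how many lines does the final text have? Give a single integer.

Hunk 1: at line 3 remove [svgzy] add [jvg,xmwrr,baiwb] -> 12 lines: pfhw dlp rdtsy ebpxg jvg xmwrr baiwb osbof pgb iyimv gpxm zzkd
Hunk 2: at line 6 remove [osbof,pgb] add [uhvnx,peg,kku] -> 13 lines: pfhw dlp rdtsy ebpxg jvg xmwrr baiwb uhvnx peg kku iyimv gpxm zzkd
Hunk 3: at line 3 remove [ebpxg] add [mvywp,twv,mpevo] -> 15 lines: pfhw dlp rdtsy mvywp twv mpevo jvg xmwrr baiwb uhvnx peg kku iyimv gpxm zzkd
Hunk 4: at line 5 remove [jvg,xmwrr] add [ohbyc,lsovs] -> 15 lines: pfhw dlp rdtsy mvywp twv mpevo ohbyc lsovs baiwb uhvnx peg kku iyimv gpxm zzkd
Final line count: 15

Answer: 15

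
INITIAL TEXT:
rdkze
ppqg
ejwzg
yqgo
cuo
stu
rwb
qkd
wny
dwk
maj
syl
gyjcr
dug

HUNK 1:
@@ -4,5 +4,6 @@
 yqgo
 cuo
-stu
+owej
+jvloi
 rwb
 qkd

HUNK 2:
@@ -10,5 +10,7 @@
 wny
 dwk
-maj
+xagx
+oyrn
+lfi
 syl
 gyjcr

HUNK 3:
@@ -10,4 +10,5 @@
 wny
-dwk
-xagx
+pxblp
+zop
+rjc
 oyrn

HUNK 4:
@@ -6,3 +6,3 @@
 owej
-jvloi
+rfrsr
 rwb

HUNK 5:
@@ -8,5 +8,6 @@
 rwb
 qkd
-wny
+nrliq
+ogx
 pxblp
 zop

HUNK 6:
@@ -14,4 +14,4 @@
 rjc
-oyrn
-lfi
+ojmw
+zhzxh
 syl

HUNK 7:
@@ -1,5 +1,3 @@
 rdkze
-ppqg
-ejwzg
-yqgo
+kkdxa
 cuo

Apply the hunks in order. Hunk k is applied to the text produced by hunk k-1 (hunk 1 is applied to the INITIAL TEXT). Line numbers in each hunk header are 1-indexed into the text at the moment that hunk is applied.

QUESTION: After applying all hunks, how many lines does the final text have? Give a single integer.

Answer: 17

Derivation:
Hunk 1: at line 4 remove [stu] add [owej,jvloi] -> 15 lines: rdkze ppqg ejwzg yqgo cuo owej jvloi rwb qkd wny dwk maj syl gyjcr dug
Hunk 2: at line 10 remove [maj] add [xagx,oyrn,lfi] -> 17 lines: rdkze ppqg ejwzg yqgo cuo owej jvloi rwb qkd wny dwk xagx oyrn lfi syl gyjcr dug
Hunk 3: at line 10 remove [dwk,xagx] add [pxblp,zop,rjc] -> 18 lines: rdkze ppqg ejwzg yqgo cuo owej jvloi rwb qkd wny pxblp zop rjc oyrn lfi syl gyjcr dug
Hunk 4: at line 6 remove [jvloi] add [rfrsr] -> 18 lines: rdkze ppqg ejwzg yqgo cuo owej rfrsr rwb qkd wny pxblp zop rjc oyrn lfi syl gyjcr dug
Hunk 5: at line 8 remove [wny] add [nrliq,ogx] -> 19 lines: rdkze ppqg ejwzg yqgo cuo owej rfrsr rwb qkd nrliq ogx pxblp zop rjc oyrn lfi syl gyjcr dug
Hunk 6: at line 14 remove [oyrn,lfi] add [ojmw,zhzxh] -> 19 lines: rdkze ppqg ejwzg yqgo cuo owej rfrsr rwb qkd nrliq ogx pxblp zop rjc ojmw zhzxh syl gyjcr dug
Hunk 7: at line 1 remove [ppqg,ejwzg,yqgo] add [kkdxa] -> 17 lines: rdkze kkdxa cuo owej rfrsr rwb qkd nrliq ogx pxblp zop rjc ojmw zhzxh syl gyjcr dug
Final line count: 17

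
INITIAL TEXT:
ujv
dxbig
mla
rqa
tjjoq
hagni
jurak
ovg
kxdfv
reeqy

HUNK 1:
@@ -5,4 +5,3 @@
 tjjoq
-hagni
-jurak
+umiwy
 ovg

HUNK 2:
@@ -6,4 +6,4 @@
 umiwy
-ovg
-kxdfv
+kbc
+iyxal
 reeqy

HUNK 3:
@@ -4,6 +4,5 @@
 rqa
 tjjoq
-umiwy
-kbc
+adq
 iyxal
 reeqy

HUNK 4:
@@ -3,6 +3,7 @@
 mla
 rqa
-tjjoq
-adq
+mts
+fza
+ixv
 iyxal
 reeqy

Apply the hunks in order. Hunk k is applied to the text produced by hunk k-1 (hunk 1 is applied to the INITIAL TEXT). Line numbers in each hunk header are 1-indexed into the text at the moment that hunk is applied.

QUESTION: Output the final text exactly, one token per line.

Hunk 1: at line 5 remove [hagni,jurak] add [umiwy] -> 9 lines: ujv dxbig mla rqa tjjoq umiwy ovg kxdfv reeqy
Hunk 2: at line 6 remove [ovg,kxdfv] add [kbc,iyxal] -> 9 lines: ujv dxbig mla rqa tjjoq umiwy kbc iyxal reeqy
Hunk 3: at line 4 remove [umiwy,kbc] add [adq] -> 8 lines: ujv dxbig mla rqa tjjoq adq iyxal reeqy
Hunk 4: at line 3 remove [tjjoq,adq] add [mts,fza,ixv] -> 9 lines: ujv dxbig mla rqa mts fza ixv iyxal reeqy

Answer: ujv
dxbig
mla
rqa
mts
fza
ixv
iyxal
reeqy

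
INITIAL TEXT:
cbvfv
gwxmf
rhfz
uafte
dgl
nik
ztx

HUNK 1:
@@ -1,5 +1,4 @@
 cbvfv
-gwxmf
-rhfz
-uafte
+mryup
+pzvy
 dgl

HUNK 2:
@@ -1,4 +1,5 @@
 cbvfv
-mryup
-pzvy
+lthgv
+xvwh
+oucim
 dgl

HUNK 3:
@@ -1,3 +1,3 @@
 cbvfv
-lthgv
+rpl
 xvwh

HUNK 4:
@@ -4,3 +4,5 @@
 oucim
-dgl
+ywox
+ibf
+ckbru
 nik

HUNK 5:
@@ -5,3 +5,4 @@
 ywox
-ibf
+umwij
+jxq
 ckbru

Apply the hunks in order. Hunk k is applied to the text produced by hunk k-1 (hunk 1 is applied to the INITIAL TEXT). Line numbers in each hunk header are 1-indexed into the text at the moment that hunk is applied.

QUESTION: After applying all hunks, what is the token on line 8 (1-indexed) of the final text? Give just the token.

Answer: ckbru

Derivation:
Hunk 1: at line 1 remove [gwxmf,rhfz,uafte] add [mryup,pzvy] -> 6 lines: cbvfv mryup pzvy dgl nik ztx
Hunk 2: at line 1 remove [mryup,pzvy] add [lthgv,xvwh,oucim] -> 7 lines: cbvfv lthgv xvwh oucim dgl nik ztx
Hunk 3: at line 1 remove [lthgv] add [rpl] -> 7 lines: cbvfv rpl xvwh oucim dgl nik ztx
Hunk 4: at line 4 remove [dgl] add [ywox,ibf,ckbru] -> 9 lines: cbvfv rpl xvwh oucim ywox ibf ckbru nik ztx
Hunk 5: at line 5 remove [ibf] add [umwij,jxq] -> 10 lines: cbvfv rpl xvwh oucim ywox umwij jxq ckbru nik ztx
Final line 8: ckbru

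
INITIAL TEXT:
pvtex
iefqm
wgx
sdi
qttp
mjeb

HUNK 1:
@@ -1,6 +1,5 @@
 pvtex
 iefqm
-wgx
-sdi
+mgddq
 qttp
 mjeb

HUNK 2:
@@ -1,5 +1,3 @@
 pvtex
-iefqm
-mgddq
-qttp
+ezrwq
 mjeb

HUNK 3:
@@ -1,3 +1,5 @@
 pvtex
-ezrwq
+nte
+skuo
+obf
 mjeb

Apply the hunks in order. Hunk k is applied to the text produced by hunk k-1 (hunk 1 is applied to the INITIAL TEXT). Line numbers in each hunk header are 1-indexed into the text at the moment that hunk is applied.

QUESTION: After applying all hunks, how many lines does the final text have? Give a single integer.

Hunk 1: at line 1 remove [wgx,sdi] add [mgddq] -> 5 lines: pvtex iefqm mgddq qttp mjeb
Hunk 2: at line 1 remove [iefqm,mgddq,qttp] add [ezrwq] -> 3 lines: pvtex ezrwq mjeb
Hunk 3: at line 1 remove [ezrwq] add [nte,skuo,obf] -> 5 lines: pvtex nte skuo obf mjeb
Final line count: 5

Answer: 5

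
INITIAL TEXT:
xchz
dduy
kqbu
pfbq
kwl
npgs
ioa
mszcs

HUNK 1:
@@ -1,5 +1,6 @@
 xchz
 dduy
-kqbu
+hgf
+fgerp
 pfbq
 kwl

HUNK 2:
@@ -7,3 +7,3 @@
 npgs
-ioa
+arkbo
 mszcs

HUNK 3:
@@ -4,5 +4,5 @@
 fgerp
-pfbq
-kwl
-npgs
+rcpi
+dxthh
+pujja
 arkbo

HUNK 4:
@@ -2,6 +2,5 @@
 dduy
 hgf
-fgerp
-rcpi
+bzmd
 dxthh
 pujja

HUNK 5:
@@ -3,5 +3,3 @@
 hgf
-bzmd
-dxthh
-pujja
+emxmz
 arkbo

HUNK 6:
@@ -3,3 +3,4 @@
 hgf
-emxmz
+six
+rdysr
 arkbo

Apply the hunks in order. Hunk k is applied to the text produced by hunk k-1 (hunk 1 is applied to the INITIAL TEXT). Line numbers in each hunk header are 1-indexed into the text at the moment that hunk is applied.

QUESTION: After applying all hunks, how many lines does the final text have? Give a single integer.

Answer: 7

Derivation:
Hunk 1: at line 1 remove [kqbu] add [hgf,fgerp] -> 9 lines: xchz dduy hgf fgerp pfbq kwl npgs ioa mszcs
Hunk 2: at line 7 remove [ioa] add [arkbo] -> 9 lines: xchz dduy hgf fgerp pfbq kwl npgs arkbo mszcs
Hunk 3: at line 4 remove [pfbq,kwl,npgs] add [rcpi,dxthh,pujja] -> 9 lines: xchz dduy hgf fgerp rcpi dxthh pujja arkbo mszcs
Hunk 4: at line 2 remove [fgerp,rcpi] add [bzmd] -> 8 lines: xchz dduy hgf bzmd dxthh pujja arkbo mszcs
Hunk 5: at line 3 remove [bzmd,dxthh,pujja] add [emxmz] -> 6 lines: xchz dduy hgf emxmz arkbo mszcs
Hunk 6: at line 3 remove [emxmz] add [six,rdysr] -> 7 lines: xchz dduy hgf six rdysr arkbo mszcs
Final line count: 7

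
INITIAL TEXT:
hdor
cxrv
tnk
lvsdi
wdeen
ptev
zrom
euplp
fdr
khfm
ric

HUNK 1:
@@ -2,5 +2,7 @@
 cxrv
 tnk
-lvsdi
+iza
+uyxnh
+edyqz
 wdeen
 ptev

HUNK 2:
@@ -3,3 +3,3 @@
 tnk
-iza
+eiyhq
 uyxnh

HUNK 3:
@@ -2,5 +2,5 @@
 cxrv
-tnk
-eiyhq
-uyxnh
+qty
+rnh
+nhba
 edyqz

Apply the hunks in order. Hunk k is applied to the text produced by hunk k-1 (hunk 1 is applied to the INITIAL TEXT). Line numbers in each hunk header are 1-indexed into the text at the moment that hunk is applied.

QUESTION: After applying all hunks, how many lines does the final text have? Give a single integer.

Answer: 13

Derivation:
Hunk 1: at line 2 remove [lvsdi] add [iza,uyxnh,edyqz] -> 13 lines: hdor cxrv tnk iza uyxnh edyqz wdeen ptev zrom euplp fdr khfm ric
Hunk 2: at line 3 remove [iza] add [eiyhq] -> 13 lines: hdor cxrv tnk eiyhq uyxnh edyqz wdeen ptev zrom euplp fdr khfm ric
Hunk 3: at line 2 remove [tnk,eiyhq,uyxnh] add [qty,rnh,nhba] -> 13 lines: hdor cxrv qty rnh nhba edyqz wdeen ptev zrom euplp fdr khfm ric
Final line count: 13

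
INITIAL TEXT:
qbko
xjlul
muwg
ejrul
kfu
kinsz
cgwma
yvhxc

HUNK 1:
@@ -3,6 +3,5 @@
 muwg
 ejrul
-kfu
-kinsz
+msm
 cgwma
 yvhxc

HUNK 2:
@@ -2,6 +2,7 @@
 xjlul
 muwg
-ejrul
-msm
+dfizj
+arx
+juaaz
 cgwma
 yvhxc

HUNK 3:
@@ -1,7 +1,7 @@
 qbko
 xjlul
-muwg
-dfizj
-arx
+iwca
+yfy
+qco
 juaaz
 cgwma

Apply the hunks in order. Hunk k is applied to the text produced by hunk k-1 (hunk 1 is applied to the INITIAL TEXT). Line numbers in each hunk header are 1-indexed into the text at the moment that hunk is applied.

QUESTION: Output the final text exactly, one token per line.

Answer: qbko
xjlul
iwca
yfy
qco
juaaz
cgwma
yvhxc

Derivation:
Hunk 1: at line 3 remove [kfu,kinsz] add [msm] -> 7 lines: qbko xjlul muwg ejrul msm cgwma yvhxc
Hunk 2: at line 2 remove [ejrul,msm] add [dfizj,arx,juaaz] -> 8 lines: qbko xjlul muwg dfizj arx juaaz cgwma yvhxc
Hunk 3: at line 1 remove [muwg,dfizj,arx] add [iwca,yfy,qco] -> 8 lines: qbko xjlul iwca yfy qco juaaz cgwma yvhxc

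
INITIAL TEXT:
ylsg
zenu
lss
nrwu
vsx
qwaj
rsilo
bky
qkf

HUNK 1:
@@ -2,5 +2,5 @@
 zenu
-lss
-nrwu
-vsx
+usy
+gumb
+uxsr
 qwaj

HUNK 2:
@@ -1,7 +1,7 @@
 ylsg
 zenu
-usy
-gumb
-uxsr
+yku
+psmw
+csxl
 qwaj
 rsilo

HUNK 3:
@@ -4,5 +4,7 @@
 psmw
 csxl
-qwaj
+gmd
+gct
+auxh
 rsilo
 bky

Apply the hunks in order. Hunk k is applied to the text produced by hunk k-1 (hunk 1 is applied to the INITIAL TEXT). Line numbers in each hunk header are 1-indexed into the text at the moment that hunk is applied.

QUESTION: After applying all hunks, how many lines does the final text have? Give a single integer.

Hunk 1: at line 2 remove [lss,nrwu,vsx] add [usy,gumb,uxsr] -> 9 lines: ylsg zenu usy gumb uxsr qwaj rsilo bky qkf
Hunk 2: at line 1 remove [usy,gumb,uxsr] add [yku,psmw,csxl] -> 9 lines: ylsg zenu yku psmw csxl qwaj rsilo bky qkf
Hunk 3: at line 4 remove [qwaj] add [gmd,gct,auxh] -> 11 lines: ylsg zenu yku psmw csxl gmd gct auxh rsilo bky qkf
Final line count: 11

Answer: 11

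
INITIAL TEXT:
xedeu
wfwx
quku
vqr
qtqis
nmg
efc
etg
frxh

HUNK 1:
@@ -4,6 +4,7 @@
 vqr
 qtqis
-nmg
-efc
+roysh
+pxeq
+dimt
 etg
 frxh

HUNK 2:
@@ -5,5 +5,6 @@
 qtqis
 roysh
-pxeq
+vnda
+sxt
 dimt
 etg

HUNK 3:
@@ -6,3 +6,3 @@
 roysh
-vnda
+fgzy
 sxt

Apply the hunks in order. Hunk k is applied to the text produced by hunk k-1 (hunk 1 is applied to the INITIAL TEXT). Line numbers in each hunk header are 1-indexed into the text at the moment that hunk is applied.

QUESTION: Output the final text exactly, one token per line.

Hunk 1: at line 4 remove [nmg,efc] add [roysh,pxeq,dimt] -> 10 lines: xedeu wfwx quku vqr qtqis roysh pxeq dimt etg frxh
Hunk 2: at line 5 remove [pxeq] add [vnda,sxt] -> 11 lines: xedeu wfwx quku vqr qtqis roysh vnda sxt dimt etg frxh
Hunk 3: at line 6 remove [vnda] add [fgzy] -> 11 lines: xedeu wfwx quku vqr qtqis roysh fgzy sxt dimt etg frxh

Answer: xedeu
wfwx
quku
vqr
qtqis
roysh
fgzy
sxt
dimt
etg
frxh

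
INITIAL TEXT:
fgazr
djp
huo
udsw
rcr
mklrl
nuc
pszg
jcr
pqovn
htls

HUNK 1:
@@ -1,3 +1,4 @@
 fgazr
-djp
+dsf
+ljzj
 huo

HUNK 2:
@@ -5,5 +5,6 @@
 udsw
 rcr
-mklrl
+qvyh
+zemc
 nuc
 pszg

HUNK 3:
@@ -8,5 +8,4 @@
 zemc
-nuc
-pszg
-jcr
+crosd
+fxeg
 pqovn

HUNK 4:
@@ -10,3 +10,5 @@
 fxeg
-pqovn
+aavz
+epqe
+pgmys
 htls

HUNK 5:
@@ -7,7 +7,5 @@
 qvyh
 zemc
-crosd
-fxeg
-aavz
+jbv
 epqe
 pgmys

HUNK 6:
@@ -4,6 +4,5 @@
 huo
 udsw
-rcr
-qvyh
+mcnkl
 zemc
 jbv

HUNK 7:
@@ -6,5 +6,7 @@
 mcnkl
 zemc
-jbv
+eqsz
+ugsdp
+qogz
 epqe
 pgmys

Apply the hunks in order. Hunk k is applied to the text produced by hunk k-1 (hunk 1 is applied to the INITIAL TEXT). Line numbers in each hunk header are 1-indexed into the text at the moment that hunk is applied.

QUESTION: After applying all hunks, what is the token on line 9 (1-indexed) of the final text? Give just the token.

Answer: ugsdp

Derivation:
Hunk 1: at line 1 remove [djp] add [dsf,ljzj] -> 12 lines: fgazr dsf ljzj huo udsw rcr mklrl nuc pszg jcr pqovn htls
Hunk 2: at line 5 remove [mklrl] add [qvyh,zemc] -> 13 lines: fgazr dsf ljzj huo udsw rcr qvyh zemc nuc pszg jcr pqovn htls
Hunk 3: at line 8 remove [nuc,pszg,jcr] add [crosd,fxeg] -> 12 lines: fgazr dsf ljzj huo udsw rcr qvyh zemc crosd fxeg pqovn htls
Hunk 4: at line 10 remove [pqovn] add [aavz,epqe,pgmys] -> 14 lines: fgazr dsf ljzj huo udsw rcr qvyh zemc crosd fxeg aavz epqe pgmys htls
Hunk 5: at line 7 remove [crosd,fxeg,aavz] add [jbv] -> 12 lines: fgazr dsf ljzj huo udsw rcr qvyh zemc jbv epqe pgmys htls
Hunk 6: at line 4 remove [rcr,qvyh] add [mcnkl] -> 11 lines: fgazr dsf ljzj huo udsw mcnkl zemc jbv epqe pgmys htls
Hunk 7: at line 6 remove [jbv] add [eqsz,ugsdp,qogz] -> 13 lines: fgazr dsf ljzj huo udsw mcnkl zemc eqsz ugsdp qogz epqe pgmys htls
Final line 9: ugsdp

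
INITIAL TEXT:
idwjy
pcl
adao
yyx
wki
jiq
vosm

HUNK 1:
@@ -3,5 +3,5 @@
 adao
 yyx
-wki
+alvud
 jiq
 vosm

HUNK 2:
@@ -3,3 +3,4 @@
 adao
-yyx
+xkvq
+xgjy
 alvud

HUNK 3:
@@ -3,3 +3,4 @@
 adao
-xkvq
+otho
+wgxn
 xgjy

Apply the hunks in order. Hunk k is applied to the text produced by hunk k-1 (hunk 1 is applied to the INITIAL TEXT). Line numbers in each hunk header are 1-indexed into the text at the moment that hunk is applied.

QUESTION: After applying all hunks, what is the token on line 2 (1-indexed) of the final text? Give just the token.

Answer: pcl

Derivation:
Hunk 1: at line 3 remove [wki] add [alvud] -> 7 lines: idwjy pcl adao yyx alvud jiq vosm
Hunk 2: at line 3 remove [yyx] add [xkvq,xgjy] -> 8 lines: idwjy pcl adao xkvq xgjy alvud jiq vosm
Hunk 3: at line 3 remove [xkvq] add [otho,wgxn] -> 9 lines: idwjy pcl adao otho wgxn xgjy alvud jiq vosm
Final line 2: pcl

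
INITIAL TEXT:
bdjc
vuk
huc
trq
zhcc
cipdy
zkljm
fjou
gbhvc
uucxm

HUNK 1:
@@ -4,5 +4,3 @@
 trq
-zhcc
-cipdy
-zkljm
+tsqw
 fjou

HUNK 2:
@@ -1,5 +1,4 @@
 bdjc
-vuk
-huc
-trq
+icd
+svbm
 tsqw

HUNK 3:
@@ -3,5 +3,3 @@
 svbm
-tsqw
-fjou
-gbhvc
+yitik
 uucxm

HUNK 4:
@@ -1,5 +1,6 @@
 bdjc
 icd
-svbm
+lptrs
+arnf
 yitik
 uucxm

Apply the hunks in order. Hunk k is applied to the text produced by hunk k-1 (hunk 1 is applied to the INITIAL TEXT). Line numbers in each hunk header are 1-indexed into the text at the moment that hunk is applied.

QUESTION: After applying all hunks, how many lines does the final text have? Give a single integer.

Answer: 6

Derivation:
Hunk 1: at line 4 remove [zhcc,cipdy,zkljm] add [tsqw] -> 8 lines: bdjc vuk huc trq tsqw fjou gbhvc uucxm
Hunk 2: at line 1 remove [vuk,huc,trq] add [icd,svbm] -> 7 lines: bdjc icd svbm tsqw fjou gbhvc uucxm
Hunk 3: at line 3 remove [tsqw,fjou,gbhvc] add [yitik] -> 5 lines: bdjc icd svbm yitik uucxm
Hunk 4: at line 1 remove [svbm] add [lptrs,arnf] -> 6 lines: bdjc icd lptrs arnf yitik uucxm
Final line count: 6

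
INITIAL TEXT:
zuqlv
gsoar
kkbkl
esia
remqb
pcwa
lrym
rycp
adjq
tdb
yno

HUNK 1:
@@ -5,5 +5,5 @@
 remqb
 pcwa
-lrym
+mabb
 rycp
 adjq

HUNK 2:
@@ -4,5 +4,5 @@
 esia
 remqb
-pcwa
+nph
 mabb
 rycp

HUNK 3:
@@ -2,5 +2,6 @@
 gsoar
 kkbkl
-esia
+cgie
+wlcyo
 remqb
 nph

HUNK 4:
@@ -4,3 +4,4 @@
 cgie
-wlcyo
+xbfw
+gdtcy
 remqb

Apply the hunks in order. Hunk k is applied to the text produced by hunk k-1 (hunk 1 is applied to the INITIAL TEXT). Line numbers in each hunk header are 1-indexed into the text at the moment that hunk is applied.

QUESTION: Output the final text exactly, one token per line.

Hunk 1: at line 5 remove [lrym] add [mabb] -> 11 lines: zuqlv gsoar kkbkl esia remqb pcwa mabb rycp adjq tdb yno
Hunk 2: at line 4 remove [pcwa] add [nph] -> 11 lines: zuqlv gsoar kkbkl esia remqb nph mabb rycp adjq tdb yno
Hunk 3: at line 2 remove [esia] add [cgie,wlcyo] -> 12 lines: zuqlv gsoar kkbkl cgie wlcyo remqb nph mabb rycp adjq tdb yno
Hunk 4: at line 4 remove [wlcyo] add [xbfw,gdtcy] -> 13 lines: zuqlv gsoar kkbkl cgie xbfw gdtcy remqb nph mabb rycp adjq tdb yno

Answer: zuqlv
gsoar
kkbkl
cgie
xbfw
gdtcy
remqb
nph
mabb
rycp
adjq
tdb
yno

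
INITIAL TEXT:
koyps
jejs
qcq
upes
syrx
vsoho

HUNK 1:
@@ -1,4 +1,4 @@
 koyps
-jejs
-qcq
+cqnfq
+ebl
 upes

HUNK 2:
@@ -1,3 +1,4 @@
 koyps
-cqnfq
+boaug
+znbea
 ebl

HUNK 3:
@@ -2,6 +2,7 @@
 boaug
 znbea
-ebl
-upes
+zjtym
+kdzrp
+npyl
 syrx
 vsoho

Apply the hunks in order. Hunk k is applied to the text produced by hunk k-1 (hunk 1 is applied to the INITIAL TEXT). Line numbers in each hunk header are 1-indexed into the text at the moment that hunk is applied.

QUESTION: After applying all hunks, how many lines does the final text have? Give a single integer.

Hunk 1: at line 1 remove [jejs,qcq] add [cqnfq,ebl] -> 6 lines: koyps cqnfq ebl upes syrx vsoho
Hunk 2: at line 1 remove [cqnfq] add [boaug,znbea] -> 7 lines: koyps boaug znbea ebl upes syrx vsoho
Hunk 3: at line 2 remove [ebl,upes] add [zjtym,kdzrp,npyl] -> 8 lines: koyps boaug znbea zjtym kdzrp npyl syrx vsoho
Final line count: 8

Answer: 8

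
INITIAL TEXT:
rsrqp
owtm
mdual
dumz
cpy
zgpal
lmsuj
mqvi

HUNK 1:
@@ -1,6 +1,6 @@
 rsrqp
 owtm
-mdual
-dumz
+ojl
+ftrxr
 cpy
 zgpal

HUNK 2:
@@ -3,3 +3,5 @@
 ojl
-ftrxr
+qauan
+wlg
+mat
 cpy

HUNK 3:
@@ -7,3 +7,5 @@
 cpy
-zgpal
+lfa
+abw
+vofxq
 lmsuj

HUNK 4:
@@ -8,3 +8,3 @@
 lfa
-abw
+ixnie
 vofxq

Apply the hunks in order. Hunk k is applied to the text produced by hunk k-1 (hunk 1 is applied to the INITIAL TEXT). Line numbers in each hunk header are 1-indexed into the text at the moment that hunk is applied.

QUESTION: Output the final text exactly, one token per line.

Hunk 1: at line 1 remove [mdual,dumz] add [ojl,ftrxr] -> 8 lines: rsrqp owtm ojl ftrxr cpy zgpal lmsuj mqvi
Hunk 2: at line 3 remove [ftrxr] add [qauan,wlg,mat] -> 10 lines: rsrqp owtm ojl qauan wlg mat cpy zgpal lmsuj mqvi
Hunk 3: at line 7 remove [zgpal] add [lfa,abw,vofxq] -> 12 lines: rsrqp owtm ojl qauan wlg mat cpy lfa abw vofxq lmsuj mqvi
Hunk 4: at line 8 remove [abw] add [ixnie] -> 12 lines: rsrqp owtm ojl qauan wlg mat cpy lfa ixnie vofxq lmsuj mqvi

Answer: rsrqp
owtm
ojl
qauan
wlg
mat
cpy
lfa
ixnie
vofxq
lmsuj
mqvi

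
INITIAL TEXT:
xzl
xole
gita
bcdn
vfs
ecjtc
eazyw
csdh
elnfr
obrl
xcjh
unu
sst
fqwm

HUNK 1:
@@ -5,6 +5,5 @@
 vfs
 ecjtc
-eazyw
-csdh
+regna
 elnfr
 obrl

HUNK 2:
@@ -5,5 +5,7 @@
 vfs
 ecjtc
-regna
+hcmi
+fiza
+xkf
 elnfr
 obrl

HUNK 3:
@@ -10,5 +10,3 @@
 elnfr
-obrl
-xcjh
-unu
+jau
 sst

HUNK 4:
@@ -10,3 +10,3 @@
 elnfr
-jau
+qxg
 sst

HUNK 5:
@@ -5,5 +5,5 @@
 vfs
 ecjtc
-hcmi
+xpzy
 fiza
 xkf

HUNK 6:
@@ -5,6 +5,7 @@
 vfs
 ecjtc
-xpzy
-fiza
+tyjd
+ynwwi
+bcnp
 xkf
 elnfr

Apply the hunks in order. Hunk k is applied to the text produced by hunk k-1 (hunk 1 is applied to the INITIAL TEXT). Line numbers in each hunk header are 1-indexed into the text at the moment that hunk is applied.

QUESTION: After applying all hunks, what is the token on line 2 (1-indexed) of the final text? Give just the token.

Answer: xole

Derivation:
Hunk 1: at line 5 remove [eazyw,csdh] add [regna] -> 13 lines: xzl xole gita bcdn vfs ecjtc regna elnfr obrl xcjh unu sst fqwm
Hunk 2: at line 5 remove [regna] add [hcmi,fiza,xkf] -> 15 lines: xzl xole gita bcdn vfs ecjtc hcmi fiza xkf elnfr obrl xcjh unu sst fqwm
Hunk 3: at line 10 remove [obrl,xcjh,unu] add [jau] -> 13 lines: xzl xole gita bcdn vfs ecjtc hcmi fiza xkf elnfr jau sst fqwm
Hunk 4: at line 10 remove [jau] add [qxg] -> 13 lines: xzl xole gita bcdn vfs ecjtc hcmi fiza xkf elnfr qxg sst fqwm
Hunk 5: at line 5 remove [hcmi] add [xpzy] -> 13 lines: xzl xole gita bcdn vfs ecjtc xpzy fiza xkf elnfr qxg sst fqwm
Hunk 6: at line 5 remove [xpzy,fiza] add [tyjd,ynwwi,bcnp] -> 14 lines: xzl xole gita bcdn vfs ecjtc tyjd ynwwi bcnp xkf elnfr qxg sst fqwm
Final line 2: xole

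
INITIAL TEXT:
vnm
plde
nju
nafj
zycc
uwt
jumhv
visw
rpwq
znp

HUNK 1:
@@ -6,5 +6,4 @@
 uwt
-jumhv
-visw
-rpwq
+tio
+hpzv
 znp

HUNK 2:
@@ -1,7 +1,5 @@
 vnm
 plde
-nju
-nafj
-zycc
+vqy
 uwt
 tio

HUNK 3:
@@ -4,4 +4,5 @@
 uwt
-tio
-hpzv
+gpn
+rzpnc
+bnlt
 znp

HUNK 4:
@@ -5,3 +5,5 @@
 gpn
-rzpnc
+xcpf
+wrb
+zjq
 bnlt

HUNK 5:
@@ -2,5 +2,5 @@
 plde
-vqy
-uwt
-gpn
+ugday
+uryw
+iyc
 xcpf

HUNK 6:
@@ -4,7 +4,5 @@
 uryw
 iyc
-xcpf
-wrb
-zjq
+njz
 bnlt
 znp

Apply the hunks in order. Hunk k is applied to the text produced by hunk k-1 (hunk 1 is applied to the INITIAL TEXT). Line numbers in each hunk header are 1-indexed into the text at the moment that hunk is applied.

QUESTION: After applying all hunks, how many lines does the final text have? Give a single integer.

Hunk 1: at line 6 remove [jumhv,visw,rpwq] add [tio,hpzv] -> 9 lines: vnm plde nju nafj zycc uwt tio hpzv znp
Hunk 2: at line 1 remove [nju,nafj,zycc] add [vqy] -> 7 lines: vnm plde vqy uwt tio hpzv znp
Hunk 3: at line 4 remove [tio,hpzv] add [gpn,rzpnc,bnlt] -> 8 lines: vnm plde vqy uwt gpn rzpnc bnlt znp
Hunk 4: at line 5 remove [rzpnc] add [xcpf,wrb,zjq] -> 10 lines: vnm plde vqy uwt gpn xcpf wrb zjq bnlt znp
Hunk 5: at line 2 remove [vqy,uwt,gpn] add [ugday,uryw,iyc] -> 10 lines: vnm plde ugday uryw iyc xcpf wrb zjq bnlt znp
Hunk 6: at line 4 remove [xcpf,wrb,zjq] add [njz] -> 8 lines: vnm plde ugday uryw iyc njz bnlt znp
Final line count: 8

Answer: 8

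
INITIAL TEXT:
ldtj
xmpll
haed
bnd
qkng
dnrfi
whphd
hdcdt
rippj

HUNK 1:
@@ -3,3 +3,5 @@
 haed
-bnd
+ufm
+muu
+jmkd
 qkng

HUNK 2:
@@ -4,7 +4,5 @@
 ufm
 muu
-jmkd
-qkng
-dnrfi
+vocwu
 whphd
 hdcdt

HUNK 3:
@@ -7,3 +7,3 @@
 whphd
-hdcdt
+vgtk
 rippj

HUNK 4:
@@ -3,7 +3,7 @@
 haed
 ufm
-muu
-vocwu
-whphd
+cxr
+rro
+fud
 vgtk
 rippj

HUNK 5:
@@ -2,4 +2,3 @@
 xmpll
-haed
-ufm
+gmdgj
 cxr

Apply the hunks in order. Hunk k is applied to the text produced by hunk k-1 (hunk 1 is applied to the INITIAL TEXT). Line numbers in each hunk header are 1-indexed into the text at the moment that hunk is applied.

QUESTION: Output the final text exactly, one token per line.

Answer: ldtj
xmpll
gmdgj
cxr
rro
fud
vgtk
rippj

Derivation:
Hunk 1: at line 3 remove [bnd] add [ufm,muu,jmkd] -> 11 lines: ldtj xmpll haed ufm muu jmkd qkng dnrfi whphd hdcdt rippj
Hunk 2: at line 4 remove [jmkd,qkng,dnrfi] add [vocwu] -> 9 lines: ldtj xmpll haed ufm muu vocwu whphd hdcdt rippj
Hunk 3: at line 7 remove [hdcdt] add [vgtk] -> 9 lines: ldtj xmpll haed ufm muu vocwu whphd vgtk rippj
Hunk 4: at line 3 remove [muu,vocwu,whphd] add [cxr,rro,fud] -> 9 lines: ldtj xmpll haed ufm cxr rro fud vgtk rippj
Hunk 5: at line 2 remove [haed,ufm] add [gmdgj] -> 8 lines: ldtj xmpll gmdgj cxr rro fud vgtk rippj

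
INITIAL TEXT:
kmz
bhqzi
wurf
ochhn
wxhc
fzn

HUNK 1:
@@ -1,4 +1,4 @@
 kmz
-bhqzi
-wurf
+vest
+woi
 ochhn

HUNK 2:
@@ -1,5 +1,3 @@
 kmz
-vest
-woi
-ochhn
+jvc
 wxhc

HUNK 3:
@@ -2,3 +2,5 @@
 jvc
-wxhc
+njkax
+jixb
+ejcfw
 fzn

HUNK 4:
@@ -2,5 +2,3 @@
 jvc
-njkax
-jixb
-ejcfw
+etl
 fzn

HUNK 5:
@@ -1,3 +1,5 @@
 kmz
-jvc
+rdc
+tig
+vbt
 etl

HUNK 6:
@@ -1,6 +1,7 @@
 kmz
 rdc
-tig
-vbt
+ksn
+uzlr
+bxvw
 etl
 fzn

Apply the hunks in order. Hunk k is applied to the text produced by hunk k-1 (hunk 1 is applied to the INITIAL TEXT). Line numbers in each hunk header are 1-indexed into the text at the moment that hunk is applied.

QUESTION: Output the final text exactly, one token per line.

Hunk 1: at line 1 remove [bhqzi,wurf] add [vest,woi] -> 6 lines: kmz vest woi ochhn wxhc fzn
Hunk 2: at line 1 remove [vest,woi,ochhn] add [jvc] -> 4 lines: kmz jvc wxhc fzn
Hunk 3: at line 2 remove [wxhc] add [njkax,jixb,ejcfw] -> 6 lines: kmz jvc njkax jixb ejcfw fzn
Hunk 4: at line 2 remove [njkax,jixb,ejcfw] add [etl] -> 4 lines: kmz jvc etl fzn
Hunk 5: at line 1 remove [jvc] add [rdc,tig,vbt] -> 6 lines: kmz rdc tig vbt etl fzn
Hunk 6: at line 1 remove [tig,vbt] add [ksn,uzlr,bxvw] -> 7 lines: kmz rdc ksn uzlr bxvw etl fzn

Answer: kmz
rdc
ksn
uzlr
bxvw
etl
fzn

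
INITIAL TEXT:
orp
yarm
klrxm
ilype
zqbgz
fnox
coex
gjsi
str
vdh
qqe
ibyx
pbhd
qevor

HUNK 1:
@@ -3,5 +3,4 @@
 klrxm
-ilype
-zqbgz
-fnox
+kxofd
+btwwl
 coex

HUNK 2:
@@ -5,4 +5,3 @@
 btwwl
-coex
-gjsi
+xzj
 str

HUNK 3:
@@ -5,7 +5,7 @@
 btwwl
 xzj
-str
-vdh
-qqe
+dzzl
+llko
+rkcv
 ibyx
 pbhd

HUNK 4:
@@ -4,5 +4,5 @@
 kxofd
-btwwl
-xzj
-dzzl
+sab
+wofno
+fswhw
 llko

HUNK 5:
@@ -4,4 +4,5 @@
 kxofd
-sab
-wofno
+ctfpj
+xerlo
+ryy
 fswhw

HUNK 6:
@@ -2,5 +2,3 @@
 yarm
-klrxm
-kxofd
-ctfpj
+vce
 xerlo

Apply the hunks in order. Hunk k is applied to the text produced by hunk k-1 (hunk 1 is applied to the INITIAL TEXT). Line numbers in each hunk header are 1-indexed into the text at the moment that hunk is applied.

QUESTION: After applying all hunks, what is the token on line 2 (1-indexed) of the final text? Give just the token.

Hunk 1: at line 3 remove [ilype,zqbgz,fnox] add [kxofd,btwwl] -> 13 lines: orp yarm klrxm kxofd btwwl coex gjsi str vdh qqe ibyx pbhd qevor
Hunk 2: at line 5 remove [coex,gjsi] add [xzj] -> 12 lines: orp yarm klrxm kxofd btwwl xzj str vdh qqe ibyx pbhd qevor
Hunk 3: at line 5 remove [str,vdh,qqe] add [dzzl,llko,rkcv] -> 12 lines: orp yarm klrxm kxofd btwwl xzj dzzl llko rkcv ibyx pbhd qevor
Hunk 4: at line 4 remove [btwwl,xzj,dzzl] add [sab,wofno,fswhw] -> 12 lines: orp yarm klrxm kxofd sab wofno fswhw llko rkcv ibyx pbhd qevor
Hunk 5: at line 4 remove [sab,wofno] add [ctfpj,xerlo,ryy] -> 13 lines: orp yarm klrxm kxofd ctfpj xerlo ryy fswhw llko rkcv ibyx pbhd qevor
Hunk 6: at line 2 remove [klrxm,kxofd,ctfpj] add [vce] -> 11 lines: orp yarm vce xerlo ryy fswhw llko rkcv ibyx pbhd qevor
Final line 2: yarm

Answer: yarm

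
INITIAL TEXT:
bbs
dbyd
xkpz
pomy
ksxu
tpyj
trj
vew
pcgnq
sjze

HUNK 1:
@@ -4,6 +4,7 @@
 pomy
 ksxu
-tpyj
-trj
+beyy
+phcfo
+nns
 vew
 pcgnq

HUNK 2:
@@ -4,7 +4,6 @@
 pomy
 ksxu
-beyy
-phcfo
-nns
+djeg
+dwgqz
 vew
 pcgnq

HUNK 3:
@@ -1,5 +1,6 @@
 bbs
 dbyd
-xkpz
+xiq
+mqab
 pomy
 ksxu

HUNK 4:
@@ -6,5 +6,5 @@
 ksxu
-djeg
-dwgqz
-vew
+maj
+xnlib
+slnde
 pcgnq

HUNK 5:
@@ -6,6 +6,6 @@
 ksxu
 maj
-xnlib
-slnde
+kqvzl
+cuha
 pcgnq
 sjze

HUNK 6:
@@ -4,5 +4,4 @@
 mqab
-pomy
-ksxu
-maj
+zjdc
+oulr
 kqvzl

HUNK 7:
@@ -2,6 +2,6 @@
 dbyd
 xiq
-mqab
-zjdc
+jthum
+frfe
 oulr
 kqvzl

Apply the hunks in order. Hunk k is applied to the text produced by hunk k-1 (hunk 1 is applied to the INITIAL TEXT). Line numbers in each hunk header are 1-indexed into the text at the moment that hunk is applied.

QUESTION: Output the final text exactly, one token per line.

Answer: bbs
dbyd
xiq
jthum
frfe
oulr
kqvzl
cuha
pcgnq
sjze

Derivation:
Hunk 1: at line 4 remove [tpyj,trj] add [beyy,phcfo,nns] -> 11 lines: bbs dbyd xkpz pomy ksxu beyy phcfo nns vew pcgnq sjze
Hunk 2: at line 4 remove [beyy,phcfo,nns] add [djeg,dwgqz] -> 10 lines: bbs dbyd xkpz pomy ksxu djeg dwgqz vew pcgnq sjze
Hunk 3: at line 1 remove [xkpz] add [xiq,mqab] -> 11 lines: bbs dbyd xiq mqab pomy ksxu djeg dwgqz vew pcgnq sjze
Hunk 4: at line 6 remove [djeg,dwgqz,vew] add [maj,xnlib,slnde] -> 11 lines: bbs dbyd xiq mqab pomy ksxu maj xnlib slnde pcgnq sjze
Hunk 5: at line 6 remove [xnlib,slnde] add [kqvzl,cuha] -> 11 lines: bbs dbyd xiq mqab pomy ksxu maj kqvzl cuha pcgnq sjze
Hunk 6: at line 4 remove [pomy,ksxu,maj] add [zjdc,oulr] -> 10 lines: bbs dbyd xiq mqab zjdc oulr kqvzl cuha pcgnq sjze
Hunk 7: at line 2 remove [mqab,zjdc] add [jthum,frfe] -> 10 lines: bbs dbyd xiq jthum frfe oulr kqvzl cuha pcgnq sjze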